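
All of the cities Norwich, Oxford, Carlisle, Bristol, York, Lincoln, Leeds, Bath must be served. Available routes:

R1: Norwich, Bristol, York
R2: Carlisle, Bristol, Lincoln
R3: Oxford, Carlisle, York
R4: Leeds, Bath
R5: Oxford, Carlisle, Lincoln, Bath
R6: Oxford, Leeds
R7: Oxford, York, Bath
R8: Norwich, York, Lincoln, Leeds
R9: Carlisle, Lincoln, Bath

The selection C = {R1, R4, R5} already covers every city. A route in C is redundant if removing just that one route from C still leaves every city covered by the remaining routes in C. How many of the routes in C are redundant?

Drop R1: Norwich, Bristol, York uncovered — not redundant.
Drop R4: Leeds uncovered — not redundant.
Drop R5: Oxford, Carlisle, Lincoln uncovered — not redundant.
None of the routes in C is redundant.

0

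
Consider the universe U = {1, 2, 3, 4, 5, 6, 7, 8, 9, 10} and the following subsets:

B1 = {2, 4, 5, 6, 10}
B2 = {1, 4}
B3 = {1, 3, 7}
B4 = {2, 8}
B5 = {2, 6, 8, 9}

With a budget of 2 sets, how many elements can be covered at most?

8

Choosing B1, B3 covers {1, 2, 3, 4, 5, 6, 7, 10} — 8 elements.
No choice of 2 sets does better; here 8, 9 are left uncovered.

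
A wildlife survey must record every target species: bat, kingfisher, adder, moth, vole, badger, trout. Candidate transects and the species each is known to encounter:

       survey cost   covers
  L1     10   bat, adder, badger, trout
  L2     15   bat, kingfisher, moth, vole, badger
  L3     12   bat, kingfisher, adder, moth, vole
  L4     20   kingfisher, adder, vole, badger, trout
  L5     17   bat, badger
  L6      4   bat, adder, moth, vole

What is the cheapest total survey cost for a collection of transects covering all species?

22

L1, L3 cover every species at survey cost 10 + 12 = 22.
Any cover uses at least 2 transects; among all covering selections none totals below 22.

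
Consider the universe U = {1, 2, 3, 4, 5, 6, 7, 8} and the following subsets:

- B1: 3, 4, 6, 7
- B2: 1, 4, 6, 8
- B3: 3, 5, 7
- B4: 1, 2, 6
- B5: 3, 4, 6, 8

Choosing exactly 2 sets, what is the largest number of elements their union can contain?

7

Choosing B2, B3 covers {1, 3, 4, 5, 6, 7, 8} — 7 elements.
No choice of 2 sets does better; here 2 is left uncovered.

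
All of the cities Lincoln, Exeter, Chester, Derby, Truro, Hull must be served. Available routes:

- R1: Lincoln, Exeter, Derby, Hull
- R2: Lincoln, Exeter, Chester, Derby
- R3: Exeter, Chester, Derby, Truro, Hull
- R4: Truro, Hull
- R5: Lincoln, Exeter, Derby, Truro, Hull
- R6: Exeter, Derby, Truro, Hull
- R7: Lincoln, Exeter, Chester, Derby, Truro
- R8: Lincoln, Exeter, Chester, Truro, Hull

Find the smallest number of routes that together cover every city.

R1, R3 together cover {Lincoln, Exeter, Chester, Derby, Truro, Hull} — every city.
No single route contains all 6 cities, so 2 is optimal.

2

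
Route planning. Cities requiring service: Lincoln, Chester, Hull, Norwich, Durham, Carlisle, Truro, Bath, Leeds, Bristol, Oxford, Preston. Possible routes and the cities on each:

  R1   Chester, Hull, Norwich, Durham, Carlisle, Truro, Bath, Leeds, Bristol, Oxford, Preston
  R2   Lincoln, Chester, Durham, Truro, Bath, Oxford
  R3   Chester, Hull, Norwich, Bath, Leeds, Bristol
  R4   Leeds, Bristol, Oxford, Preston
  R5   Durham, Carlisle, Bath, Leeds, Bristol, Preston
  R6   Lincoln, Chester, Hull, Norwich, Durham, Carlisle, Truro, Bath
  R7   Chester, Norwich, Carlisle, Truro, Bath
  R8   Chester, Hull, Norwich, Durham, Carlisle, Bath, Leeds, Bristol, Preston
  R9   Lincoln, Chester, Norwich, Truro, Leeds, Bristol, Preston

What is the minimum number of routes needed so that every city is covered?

2

R1, R2 together cover {Lincoln, Chester, Hull, Norwich, Durham, Carlisle, Truro, Bath, Leeds, Bristol, Oxford, Preston} — every city.
No single route contains all 12 cities, so 2 is optimal.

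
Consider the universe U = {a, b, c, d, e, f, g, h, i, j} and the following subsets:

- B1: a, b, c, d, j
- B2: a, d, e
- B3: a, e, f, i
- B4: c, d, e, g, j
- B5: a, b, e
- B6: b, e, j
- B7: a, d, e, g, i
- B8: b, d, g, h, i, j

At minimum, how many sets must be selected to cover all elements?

B1, B3, B8 together cover {a, b, c, d, e, f, g, h, i, j} — every element.
No 2 of the 8 sets cover everything (all 28 pairs fall short), so 3 is minimum.

3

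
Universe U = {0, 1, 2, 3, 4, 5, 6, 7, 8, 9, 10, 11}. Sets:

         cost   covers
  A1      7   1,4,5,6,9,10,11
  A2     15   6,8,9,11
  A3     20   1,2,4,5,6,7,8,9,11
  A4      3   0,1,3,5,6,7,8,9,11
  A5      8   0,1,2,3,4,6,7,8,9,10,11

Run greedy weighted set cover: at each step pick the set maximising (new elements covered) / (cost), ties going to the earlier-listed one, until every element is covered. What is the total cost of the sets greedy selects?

11

Pick 1: A4 adds 9 new (0, 1, 3, 5, 6, 7, 8, 9, 11) at cost 3 (ratio 9/3).
Pick 2: A5 adds 3 new (2, 4, 10) at cost 8 (ratio 3/8).
Greedy total cost: 3 + 8 = 11.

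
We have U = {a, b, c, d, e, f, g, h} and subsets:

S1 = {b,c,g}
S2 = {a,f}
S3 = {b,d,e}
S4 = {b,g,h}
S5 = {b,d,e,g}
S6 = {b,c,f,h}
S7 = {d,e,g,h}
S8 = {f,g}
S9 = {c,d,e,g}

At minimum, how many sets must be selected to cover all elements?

3

S1, S2, S7 together cover {a, b, c, d, e, f, g, h} — every element.
No 2 of the 9 sets cover everything (all 36 pairs fall short), so 3 is minimum.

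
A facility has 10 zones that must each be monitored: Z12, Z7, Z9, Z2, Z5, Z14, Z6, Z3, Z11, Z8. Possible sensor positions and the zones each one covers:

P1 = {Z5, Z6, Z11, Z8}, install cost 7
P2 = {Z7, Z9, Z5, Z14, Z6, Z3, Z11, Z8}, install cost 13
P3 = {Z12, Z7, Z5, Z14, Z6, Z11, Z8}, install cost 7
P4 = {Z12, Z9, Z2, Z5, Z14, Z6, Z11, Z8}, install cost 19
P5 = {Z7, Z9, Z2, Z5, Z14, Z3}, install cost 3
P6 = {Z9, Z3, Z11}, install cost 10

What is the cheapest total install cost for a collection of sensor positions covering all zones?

P3, P5 cover every zone at install cost 7 + 3 = 10.
Any cover uses at least 2 sensor positions; among all covering selections none totals below 10.

10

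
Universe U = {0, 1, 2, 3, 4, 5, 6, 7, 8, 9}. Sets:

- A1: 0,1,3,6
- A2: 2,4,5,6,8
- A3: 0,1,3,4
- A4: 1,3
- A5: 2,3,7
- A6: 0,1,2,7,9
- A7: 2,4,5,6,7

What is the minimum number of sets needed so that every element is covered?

3

A1, A2, A6 together cover {0, 1, 2, 3, 4, 5, 6, 7, 8, 9} — every element.
No 2 of the 7 sets cover everything (all 21 pairs fall short), so 3 is minimum.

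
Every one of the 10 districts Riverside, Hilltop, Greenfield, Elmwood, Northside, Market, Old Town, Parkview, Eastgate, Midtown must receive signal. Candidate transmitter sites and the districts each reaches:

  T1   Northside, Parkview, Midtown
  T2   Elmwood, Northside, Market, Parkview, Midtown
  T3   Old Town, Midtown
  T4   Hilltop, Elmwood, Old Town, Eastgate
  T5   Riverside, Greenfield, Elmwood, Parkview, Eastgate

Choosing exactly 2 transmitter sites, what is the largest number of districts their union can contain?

Choosing T2, T4 covers {Hilltop, Elmwood, Northside, Market, Old Town, Parkview, Eastgate, Midtown} — 8 districts.
No choice of 2 transmitter sites does better; here Riverside, Greenfield are left uncovered.

8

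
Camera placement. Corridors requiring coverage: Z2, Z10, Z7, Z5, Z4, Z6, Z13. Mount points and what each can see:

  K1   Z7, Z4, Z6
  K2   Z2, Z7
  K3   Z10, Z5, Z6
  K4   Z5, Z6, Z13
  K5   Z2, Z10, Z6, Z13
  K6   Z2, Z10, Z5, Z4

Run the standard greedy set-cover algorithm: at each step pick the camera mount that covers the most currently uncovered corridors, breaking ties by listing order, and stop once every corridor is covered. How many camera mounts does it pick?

3

Pick 1: K5 covers 4 new corridors (Z2, Z10, Z6, Z13).
Pick 2: K1 covers 2 new corridors (Z7, Z4).
Pick 3: K3 covers 1 new corridors (Z5).
Greedy uses 3 camera mounts.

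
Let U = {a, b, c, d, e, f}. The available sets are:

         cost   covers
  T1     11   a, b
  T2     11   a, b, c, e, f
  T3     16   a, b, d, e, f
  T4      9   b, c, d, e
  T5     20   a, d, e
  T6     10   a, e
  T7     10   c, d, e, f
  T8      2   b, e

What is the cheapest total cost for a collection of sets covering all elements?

T2, T4 cover every element at cost 11 + 9 = 20.
Any cover uses at least 2 sets; among all covering selections none totals below 20.
Greedy by coverage-per-cost would pick T8, T7, T6 for 22 — worse than the optimum 20.

20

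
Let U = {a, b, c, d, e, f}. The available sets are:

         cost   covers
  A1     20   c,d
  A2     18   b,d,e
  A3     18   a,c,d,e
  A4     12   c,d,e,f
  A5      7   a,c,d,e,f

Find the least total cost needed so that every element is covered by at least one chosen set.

A2, A5 cover every element at cost 18 + 7 = 25.
Any cover uses at least 2 sets; among all covering selections none totals below 25.

25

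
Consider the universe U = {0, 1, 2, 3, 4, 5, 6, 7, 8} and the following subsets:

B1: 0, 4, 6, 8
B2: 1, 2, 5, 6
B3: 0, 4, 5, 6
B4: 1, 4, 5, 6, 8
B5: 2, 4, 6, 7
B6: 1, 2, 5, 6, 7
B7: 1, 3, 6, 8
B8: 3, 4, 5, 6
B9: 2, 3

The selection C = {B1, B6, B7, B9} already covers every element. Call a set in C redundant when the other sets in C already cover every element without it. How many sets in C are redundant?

2

Drop B1: 0, 4 uncovered — not redundant.
Drop B6: 5, 7 uncovered — not redundant.
Drop B7: the rest still cover every element — redundant.
Drop B9: the rest still cover every element — redundant.
2 redundant: B7, B9.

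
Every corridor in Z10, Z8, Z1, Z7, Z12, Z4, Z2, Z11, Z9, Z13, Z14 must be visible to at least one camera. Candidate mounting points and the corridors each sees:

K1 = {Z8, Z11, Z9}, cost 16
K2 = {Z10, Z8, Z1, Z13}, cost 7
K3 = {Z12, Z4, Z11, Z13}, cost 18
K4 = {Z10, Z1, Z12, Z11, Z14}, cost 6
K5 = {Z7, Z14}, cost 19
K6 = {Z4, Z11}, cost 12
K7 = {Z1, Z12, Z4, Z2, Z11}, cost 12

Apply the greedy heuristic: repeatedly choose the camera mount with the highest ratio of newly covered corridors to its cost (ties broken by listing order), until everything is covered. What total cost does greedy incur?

60

Pick 1: K4 adds 5 new (Z10, Z1, Z12, Z11, Z14) at cost 6 (ratio 5/6).
Pick 2: K2 adds 2 new (Z8, Z13) at cost 7 (ratio 2/7).
Pick 3: K7 adds 2 new (Z4, Z2) at cost 12 (ratio 2/12).
Pick 4: K1 adds 1 new (Z9) at cost 16 (ratio 1/16).
Pick 5: K5 adds 1 new (Z7) at cost 19 (ratio 1/19).
Greedy total cost: 6 + 7 + 12 + 16 + 19 = 60. (The true optimum is 54, so greedy overshoots here.)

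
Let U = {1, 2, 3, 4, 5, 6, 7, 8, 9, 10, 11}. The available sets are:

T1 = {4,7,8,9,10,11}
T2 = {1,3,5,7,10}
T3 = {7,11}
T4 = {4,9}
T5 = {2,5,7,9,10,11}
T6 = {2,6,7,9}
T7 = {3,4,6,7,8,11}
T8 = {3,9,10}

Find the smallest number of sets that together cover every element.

3

T1, T2, T6 together cover {1, 2, 3, 4, 5, 6, 7, 8, 9, 10, 11} — every element.
No 2 of the 8 sets cover everything (all 28 pairs fall short), so 3 is minimum.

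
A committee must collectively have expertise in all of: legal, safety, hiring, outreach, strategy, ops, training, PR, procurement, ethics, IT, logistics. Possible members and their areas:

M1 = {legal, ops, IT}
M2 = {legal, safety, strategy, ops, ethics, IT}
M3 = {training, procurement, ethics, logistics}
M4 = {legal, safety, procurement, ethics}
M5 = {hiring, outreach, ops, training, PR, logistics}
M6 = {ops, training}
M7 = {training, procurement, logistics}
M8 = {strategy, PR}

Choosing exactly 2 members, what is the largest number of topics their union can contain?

11

Choosing M2, M5 covers {legal, safety, hiring, outreach, strategy, ops, training, PR, ethics, IT, logistics} — 11 topics.
No choice of 2 members does better; here procurement is left uncovered.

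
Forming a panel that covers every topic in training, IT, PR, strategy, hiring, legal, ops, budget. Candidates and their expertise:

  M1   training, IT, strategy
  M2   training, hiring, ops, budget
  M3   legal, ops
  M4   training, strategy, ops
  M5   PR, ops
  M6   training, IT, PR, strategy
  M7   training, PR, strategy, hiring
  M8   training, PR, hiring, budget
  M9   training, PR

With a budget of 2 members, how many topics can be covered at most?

Choosing M2, M6 covers {training, IT, PR, strategy, hiring, ops, budget} — 7 topics.
No choice of 2 members does better; here legal is left uncovered.

7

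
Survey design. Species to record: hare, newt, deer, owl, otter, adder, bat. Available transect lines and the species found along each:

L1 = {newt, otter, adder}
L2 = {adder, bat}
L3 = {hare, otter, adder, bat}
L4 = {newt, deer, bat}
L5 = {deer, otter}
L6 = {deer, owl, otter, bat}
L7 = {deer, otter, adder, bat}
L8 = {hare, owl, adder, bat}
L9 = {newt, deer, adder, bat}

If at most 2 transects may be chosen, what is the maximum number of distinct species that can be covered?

6

Choosing L1, L6 covers {newt, deer, owl, otter, adder, bat} — 6 species.
No choice of 2 transects does better; here hare is left uncovered.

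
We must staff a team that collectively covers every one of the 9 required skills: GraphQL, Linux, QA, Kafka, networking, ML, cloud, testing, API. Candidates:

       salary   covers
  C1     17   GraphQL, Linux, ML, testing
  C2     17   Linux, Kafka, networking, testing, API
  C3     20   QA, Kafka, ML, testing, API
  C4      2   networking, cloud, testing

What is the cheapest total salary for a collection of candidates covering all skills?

39

C1, C3, C4 cover every skill at salary 17 + 20 + 2 = 39.
Any cover uses at least 3 candidates; among all covering selections none totals below 39.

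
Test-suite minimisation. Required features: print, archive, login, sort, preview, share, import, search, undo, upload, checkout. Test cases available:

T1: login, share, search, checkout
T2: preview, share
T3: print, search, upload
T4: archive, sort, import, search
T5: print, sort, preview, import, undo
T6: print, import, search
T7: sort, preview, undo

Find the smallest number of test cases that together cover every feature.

T1, T3, T4, T5 together cover {print, archive, login, sort, preview, share, import, search, undo, upload, checkout} — every feature.
No 3 of the 7 test cases cover everything (all 35 triples fall short), so 4 is minimum.

4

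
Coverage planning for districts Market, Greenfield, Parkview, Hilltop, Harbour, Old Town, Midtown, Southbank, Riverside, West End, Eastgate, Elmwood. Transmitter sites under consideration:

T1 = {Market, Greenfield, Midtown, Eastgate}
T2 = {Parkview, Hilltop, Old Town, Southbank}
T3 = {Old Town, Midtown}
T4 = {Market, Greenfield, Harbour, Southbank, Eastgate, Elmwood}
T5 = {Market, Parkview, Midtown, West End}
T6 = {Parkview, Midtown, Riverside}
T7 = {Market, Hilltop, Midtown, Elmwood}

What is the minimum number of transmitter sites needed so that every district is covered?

4

T2, T4, T5, T6 together cover {Market, Greenfield, Parkview, Hilltop, Harbour, Old Town, Midtown, Southbank, Riverside, West End, Eastgate, Elmwood} — every district.
No 3 of the 7 transmitter sites cover everything (all 35 triples fall short), so 4 is minimum.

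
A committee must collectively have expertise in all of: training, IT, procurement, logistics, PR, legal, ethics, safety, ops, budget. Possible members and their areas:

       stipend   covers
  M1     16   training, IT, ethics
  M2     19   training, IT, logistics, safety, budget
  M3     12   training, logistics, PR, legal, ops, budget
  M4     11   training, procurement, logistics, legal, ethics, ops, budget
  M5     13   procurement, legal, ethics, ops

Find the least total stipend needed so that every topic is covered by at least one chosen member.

42

M2, M3, M4 cover every topic at stipend 19 + 12 + 11 = 42.
Any cover uses at least 3 members; among all covering selections none totals below 42.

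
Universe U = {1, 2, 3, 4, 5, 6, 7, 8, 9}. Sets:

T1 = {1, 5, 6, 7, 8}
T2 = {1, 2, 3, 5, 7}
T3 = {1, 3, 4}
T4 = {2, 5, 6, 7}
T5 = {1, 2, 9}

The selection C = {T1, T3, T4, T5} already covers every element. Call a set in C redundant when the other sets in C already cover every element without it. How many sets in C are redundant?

1

Drop T1: 8 uncovered — not redundant.
Drop T3: 3, 4 uncovered — not redundant.
Drop T4: the rest still cover every element — redundant.
Drop T5: 9 uncovered — not redundant.
1 redundant: T4.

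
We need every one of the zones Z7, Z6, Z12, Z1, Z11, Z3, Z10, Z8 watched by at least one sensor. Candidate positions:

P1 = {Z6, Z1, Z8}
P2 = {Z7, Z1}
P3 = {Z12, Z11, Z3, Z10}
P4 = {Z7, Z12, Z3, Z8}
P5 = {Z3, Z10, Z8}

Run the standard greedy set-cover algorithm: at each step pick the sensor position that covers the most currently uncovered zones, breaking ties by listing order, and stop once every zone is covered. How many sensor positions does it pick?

Pick 1: P3 covers 4 new zones (Z12, Z11, Z3, Z10).
Pick 2: P1 covers 3 new zones (Z6, Z1, Z8).
Pick 3: P2 covers 1 new zones (Z7).
Greedy uses 3 sensor positions.

3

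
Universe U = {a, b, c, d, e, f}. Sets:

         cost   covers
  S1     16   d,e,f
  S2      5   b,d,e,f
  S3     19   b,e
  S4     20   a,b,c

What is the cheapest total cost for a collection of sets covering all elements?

S2, S4 cover every element at cost 5 + 20 = 25.
Any cover uses at least 2 sets; among all covering selections none totals below 25.

25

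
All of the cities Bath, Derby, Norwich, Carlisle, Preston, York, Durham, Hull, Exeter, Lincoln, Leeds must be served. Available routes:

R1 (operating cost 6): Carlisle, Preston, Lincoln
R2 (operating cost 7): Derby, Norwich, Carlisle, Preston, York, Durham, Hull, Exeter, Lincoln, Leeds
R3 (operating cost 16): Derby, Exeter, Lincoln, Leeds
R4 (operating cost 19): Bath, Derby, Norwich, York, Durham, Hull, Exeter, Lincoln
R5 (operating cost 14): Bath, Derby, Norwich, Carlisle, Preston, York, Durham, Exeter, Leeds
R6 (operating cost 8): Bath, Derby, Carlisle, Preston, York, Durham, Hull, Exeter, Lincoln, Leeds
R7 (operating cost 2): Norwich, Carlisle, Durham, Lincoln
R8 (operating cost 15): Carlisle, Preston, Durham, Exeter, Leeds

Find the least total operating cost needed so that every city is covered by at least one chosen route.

10

R6, R7 cover every city at operating cost 8 + 2 = 10.
Any cover uses at least 2 routes; among all covering selections none totals below 10.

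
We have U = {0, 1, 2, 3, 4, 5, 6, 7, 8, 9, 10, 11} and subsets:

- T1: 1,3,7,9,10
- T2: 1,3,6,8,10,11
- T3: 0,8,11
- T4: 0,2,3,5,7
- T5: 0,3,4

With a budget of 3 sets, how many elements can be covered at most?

Choosing T1, T2, T4 covers {0, 1, 2, 3, 5, 6, 7, 8, 9, 10, 11} — 11 elements.
No choice of 3 sets does better; here 4 is left uncovered.

11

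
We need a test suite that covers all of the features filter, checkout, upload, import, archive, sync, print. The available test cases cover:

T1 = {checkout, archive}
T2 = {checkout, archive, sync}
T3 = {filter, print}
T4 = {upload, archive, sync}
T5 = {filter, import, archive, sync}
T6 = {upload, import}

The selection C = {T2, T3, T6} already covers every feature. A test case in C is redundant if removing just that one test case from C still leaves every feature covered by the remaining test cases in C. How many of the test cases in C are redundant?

0

Drop T2: checkout, archive, sync uncovered — not redundant.
Drop T3: filter, print uncovered — not redundant.
Drop T6: upload, import uncovered — not redundant.
None of the test cases in C is redundant.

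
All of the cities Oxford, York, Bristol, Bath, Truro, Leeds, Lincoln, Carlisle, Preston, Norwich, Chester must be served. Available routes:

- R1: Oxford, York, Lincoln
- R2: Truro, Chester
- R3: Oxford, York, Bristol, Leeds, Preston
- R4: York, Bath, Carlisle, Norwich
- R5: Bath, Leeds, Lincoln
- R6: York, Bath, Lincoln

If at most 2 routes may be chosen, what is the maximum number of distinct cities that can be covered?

8

Choosing R3, R4 covers {Oxford, York, Bristol, Bath, Leeds, Carlisle, Preston, Norwich} — 8 cities.
No choice of 2 routes does better; here Truro, Lincoln, Chester are left uncovered.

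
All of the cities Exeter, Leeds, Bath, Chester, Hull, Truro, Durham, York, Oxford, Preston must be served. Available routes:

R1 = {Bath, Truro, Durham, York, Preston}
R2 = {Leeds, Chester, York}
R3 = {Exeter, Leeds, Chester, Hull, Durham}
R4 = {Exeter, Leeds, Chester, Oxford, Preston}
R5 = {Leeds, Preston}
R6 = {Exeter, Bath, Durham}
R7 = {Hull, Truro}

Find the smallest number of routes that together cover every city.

R1, R3, R4 together cover {Exeter, Leeds, Bath, Chester, Hull, Truro, Durham, York, Oxford, Preston} — every city.
No 2 of the 7 routes cover everything (all 21 pairs fall short), so 3 is minimum.

3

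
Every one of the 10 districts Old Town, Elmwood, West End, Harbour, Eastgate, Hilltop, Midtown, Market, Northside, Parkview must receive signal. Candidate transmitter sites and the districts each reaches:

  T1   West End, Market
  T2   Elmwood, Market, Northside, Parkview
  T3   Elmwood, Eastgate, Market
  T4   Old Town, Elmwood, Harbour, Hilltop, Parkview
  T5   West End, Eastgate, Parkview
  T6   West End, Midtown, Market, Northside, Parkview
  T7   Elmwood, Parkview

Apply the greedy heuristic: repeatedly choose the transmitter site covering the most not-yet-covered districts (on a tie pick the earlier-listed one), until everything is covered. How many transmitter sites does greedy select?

3

Pick 1: T4 covers 5 new districts (Old Town, Elmwood, Harbour, Hilltop, Parkview).
Pick 2: T6 covers 4 new districts (West End, Midtown, Market, Northside).
Pick 3: T3 covers 1 new districts (Eastgate).
Greedy uses 3 transmitter sites.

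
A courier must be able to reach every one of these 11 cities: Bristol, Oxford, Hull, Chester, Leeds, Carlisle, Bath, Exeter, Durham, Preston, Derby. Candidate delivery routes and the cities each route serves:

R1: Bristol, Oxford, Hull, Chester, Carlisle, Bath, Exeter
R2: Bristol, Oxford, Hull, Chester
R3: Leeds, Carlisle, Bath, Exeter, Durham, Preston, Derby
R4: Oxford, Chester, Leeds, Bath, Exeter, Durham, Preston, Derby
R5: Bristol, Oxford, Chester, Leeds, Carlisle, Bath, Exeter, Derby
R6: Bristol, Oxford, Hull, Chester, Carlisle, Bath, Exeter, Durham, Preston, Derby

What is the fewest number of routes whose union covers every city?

2

R1, R3 together cover {Bristol, Oxford, Hull, Chester, Leeds, Carlisle, Bath, Exeter, Durham, Preston, Derby} — every city.
No single route contains all 11 cities, so 2 is optimal.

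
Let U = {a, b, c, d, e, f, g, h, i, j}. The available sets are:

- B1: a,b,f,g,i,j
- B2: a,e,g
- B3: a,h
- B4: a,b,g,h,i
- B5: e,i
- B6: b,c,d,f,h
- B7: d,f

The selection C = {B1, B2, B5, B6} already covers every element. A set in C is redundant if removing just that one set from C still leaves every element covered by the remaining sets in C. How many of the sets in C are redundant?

2

Drop B1: j uncovered — not redundant.
Drop B2: the rest still cover every element — redundant.
Drop B5: the rest still cover every element — redundant.
Drop B6: c, d, h uncovered — not redundant.
2 redundant: B2, B5.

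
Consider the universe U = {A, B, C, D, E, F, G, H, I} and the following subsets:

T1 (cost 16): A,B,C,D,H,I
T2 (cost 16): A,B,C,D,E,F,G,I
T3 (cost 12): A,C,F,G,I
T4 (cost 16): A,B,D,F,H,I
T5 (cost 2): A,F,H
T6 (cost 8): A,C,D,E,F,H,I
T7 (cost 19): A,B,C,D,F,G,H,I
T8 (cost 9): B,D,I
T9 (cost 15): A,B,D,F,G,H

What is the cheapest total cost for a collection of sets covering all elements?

T2, T5 cover every element at cost 16 + 2 = 18.
Any cover uses at least 2 sets; among all covering selections none totals below 18.

18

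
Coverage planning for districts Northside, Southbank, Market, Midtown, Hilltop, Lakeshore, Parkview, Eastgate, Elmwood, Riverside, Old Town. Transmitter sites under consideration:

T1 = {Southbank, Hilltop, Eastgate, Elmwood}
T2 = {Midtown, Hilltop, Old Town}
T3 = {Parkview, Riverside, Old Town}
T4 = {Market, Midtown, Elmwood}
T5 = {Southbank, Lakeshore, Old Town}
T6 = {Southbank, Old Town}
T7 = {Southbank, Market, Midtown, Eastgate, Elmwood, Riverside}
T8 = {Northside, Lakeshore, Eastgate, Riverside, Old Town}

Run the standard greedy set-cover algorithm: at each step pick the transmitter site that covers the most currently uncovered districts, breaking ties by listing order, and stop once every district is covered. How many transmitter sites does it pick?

Pick 1: T7 covers 6 new districts (Southbank, Market, Midtown, Eastgate, Elmwood, Riverside).
Pick 2: T8 covers 3 new districts (Northside, Lakeshore, Old Town).
Pick 3: T1 covers 1 new districts (Hilltop).
Pick 4: T3 covers 1 new districts (Parkview).
Greedy uses 4 transmitter sites.

4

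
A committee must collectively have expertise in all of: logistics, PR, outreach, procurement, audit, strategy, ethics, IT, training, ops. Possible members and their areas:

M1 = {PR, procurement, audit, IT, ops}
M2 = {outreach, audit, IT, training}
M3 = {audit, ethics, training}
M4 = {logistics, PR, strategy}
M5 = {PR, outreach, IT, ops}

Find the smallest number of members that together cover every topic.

M1, M2, M3, M4 together cover {logistics, PR, outreach, procurement, audit, strategy, ethics, IT, training, ops} — every topic.
No 3 of the 5 members cover everything (all 10 triples fall short), so 4 is minimum.

4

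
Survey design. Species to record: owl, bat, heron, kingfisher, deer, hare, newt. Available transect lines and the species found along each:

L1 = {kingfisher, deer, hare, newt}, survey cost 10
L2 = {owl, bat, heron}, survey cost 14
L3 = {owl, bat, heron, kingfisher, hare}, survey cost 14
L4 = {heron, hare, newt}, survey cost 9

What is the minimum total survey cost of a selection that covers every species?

24

L1, L2 cover every species at survey cost 10 + 14 = 24.
Any cover uses at least 2 transects; among all covering selections none totals below 24.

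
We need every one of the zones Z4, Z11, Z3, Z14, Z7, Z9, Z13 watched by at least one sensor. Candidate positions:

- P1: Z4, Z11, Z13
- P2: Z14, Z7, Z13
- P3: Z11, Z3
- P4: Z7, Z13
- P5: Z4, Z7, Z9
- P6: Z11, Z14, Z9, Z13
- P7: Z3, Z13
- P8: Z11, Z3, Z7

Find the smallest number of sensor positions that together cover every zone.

P1, P6, P8 together cover {Z4, Z11, Z3, Z14, Z7, Z9, Z13} — every zone.
No 2 of the 8 sensor positions cover everything (all 28 pairs fall short), so 3 is minimum.

3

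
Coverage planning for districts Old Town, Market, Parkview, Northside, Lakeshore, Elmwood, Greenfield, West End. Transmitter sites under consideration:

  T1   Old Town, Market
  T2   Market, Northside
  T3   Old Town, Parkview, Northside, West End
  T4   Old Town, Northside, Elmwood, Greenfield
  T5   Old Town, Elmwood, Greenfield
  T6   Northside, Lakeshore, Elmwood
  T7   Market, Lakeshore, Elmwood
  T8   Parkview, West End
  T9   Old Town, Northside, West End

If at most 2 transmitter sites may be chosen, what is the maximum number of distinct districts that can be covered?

Choosing T3, T7 covers {Old Town, Market, Parkview, Northside, Lakeshore, Elmwood, West End} — 7 districts.
No choice of 2 transmitter sites does better; here Greenfield is left uncovered.

7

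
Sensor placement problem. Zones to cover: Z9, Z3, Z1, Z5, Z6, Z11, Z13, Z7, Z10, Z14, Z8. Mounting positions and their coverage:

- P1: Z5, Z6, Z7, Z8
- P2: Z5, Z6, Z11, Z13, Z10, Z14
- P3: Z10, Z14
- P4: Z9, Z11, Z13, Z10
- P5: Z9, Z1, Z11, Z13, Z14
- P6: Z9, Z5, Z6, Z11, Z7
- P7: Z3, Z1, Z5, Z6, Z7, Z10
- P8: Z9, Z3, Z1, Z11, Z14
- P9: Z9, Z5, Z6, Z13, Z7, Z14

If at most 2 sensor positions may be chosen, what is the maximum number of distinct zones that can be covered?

Choosing P5, P7 covers {Z9, Z3, Z1, Z5, Z6, Z11, Z13, Z7, Z10, Z14} — 10 zones.
No choice of 2 sensor positions does better; here Z8 is left uncovered.

10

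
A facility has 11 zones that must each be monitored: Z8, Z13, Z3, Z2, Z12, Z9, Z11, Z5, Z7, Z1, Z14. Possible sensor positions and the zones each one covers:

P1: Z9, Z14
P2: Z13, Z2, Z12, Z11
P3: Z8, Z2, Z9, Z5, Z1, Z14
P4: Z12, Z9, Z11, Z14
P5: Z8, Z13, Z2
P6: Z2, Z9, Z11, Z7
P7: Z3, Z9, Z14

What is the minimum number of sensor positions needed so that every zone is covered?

P2, P3, P6, P7 together cover {Z8, Z13, Z3, Z2, Z12, Z9, Z11, Z5, Z7, Z1, Z14} — every zone.
No 3 of the 7 sensor positions cover everything (all 35 triples fall short), so 4 is minimum.

4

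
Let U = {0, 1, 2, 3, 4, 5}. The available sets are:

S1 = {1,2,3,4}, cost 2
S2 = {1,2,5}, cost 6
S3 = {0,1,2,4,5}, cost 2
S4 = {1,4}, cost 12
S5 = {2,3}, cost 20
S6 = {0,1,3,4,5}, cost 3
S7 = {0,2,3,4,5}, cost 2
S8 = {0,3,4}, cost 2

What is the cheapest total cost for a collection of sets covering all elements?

4

S1, S3 cover every element at cost 2 + 2 = 4.
Any cover uses at least 2 sets; among all covering selections none totals below 4.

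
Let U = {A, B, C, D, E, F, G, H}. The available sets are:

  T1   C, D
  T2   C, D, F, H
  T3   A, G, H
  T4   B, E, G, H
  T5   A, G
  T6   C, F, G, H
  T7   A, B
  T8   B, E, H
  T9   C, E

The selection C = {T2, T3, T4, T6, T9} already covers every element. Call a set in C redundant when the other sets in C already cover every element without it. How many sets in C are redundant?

2

Drop T2: D uncovered — not redundant.
Drop T3: A uncovered — not redundant.
Drop T4: B uncovered — not redundant.
Drop T6: the rest still cover every element — redundant.
Drop T9: the rest still cover every element — redundant.
2 redundant: T6, T9.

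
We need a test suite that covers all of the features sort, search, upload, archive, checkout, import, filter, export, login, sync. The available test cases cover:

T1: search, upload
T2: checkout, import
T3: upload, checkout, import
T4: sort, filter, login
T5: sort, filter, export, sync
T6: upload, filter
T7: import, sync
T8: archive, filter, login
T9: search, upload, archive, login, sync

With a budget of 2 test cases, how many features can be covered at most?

Choosing T5, T9 covers {sort, search, upload, archive, filter, export, login, sync} — 8 features.
No choice of 2 test cases does better; here checkout, import are left uncovered.

8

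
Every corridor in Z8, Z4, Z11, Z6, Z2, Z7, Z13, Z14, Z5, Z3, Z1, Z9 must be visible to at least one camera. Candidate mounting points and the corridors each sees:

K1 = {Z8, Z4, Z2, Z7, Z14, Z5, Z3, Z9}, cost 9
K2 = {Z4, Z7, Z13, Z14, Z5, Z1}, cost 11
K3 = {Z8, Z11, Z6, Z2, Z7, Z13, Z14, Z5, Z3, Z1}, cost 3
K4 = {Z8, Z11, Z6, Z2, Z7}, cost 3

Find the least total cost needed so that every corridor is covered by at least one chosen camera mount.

K1, K3 cover every corridor at cost 9 + 3 = 12.
Any cover uses at least 2 camera mounts; among all covering selections none totals below 12.

12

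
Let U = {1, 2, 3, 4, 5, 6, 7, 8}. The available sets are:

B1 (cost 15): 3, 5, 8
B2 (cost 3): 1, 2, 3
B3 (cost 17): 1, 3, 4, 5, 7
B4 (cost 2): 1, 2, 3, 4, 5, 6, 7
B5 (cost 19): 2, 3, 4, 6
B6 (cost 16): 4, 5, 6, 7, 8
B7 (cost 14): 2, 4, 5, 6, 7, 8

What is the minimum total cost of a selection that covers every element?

B4, B7 cover every element at cost 2 + 14 = 16.
Any cover uses at least 2 sets; among all covering selections none totals below 16.

16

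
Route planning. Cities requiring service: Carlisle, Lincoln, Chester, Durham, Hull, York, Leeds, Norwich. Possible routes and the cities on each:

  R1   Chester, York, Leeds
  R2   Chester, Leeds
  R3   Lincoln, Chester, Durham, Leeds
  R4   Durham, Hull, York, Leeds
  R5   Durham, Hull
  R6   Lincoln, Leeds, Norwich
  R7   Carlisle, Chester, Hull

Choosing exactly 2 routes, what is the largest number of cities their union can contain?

6

Choosing R3, R4 covers {Lincoln, Chester, Durham, Hull, York, Leeds} — 6 cities.
No choice of 2 routes does better; here Carlisle, Norwich are left uncovered.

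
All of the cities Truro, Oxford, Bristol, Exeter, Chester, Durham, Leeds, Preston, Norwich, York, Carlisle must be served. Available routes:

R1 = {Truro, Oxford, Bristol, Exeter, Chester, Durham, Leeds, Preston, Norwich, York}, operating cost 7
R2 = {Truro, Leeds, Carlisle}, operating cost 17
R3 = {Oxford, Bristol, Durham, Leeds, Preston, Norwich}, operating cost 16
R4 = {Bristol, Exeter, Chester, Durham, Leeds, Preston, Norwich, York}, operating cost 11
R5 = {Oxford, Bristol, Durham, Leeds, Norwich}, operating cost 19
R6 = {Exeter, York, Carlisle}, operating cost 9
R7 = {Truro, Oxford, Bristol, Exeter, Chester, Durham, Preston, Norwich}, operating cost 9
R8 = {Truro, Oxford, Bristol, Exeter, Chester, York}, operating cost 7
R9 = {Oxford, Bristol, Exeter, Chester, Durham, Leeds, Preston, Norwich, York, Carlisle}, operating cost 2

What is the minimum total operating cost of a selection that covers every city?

9

R1, R9 cover every city at operating cost 7 + 2 = 9.
Any cover uses at least 2 routes; among all covering selections none totals below 9.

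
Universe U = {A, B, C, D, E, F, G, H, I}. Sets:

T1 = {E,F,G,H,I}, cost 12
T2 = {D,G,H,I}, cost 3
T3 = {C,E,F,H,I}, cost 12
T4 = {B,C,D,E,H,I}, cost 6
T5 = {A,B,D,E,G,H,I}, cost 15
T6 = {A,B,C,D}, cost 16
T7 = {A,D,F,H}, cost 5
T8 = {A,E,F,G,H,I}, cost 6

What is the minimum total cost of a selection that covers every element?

12

T4, T8 cover every element at cost 6 + 6 = 12.
Any cover uses at least 2 sets; among all covering selections none totals below 12.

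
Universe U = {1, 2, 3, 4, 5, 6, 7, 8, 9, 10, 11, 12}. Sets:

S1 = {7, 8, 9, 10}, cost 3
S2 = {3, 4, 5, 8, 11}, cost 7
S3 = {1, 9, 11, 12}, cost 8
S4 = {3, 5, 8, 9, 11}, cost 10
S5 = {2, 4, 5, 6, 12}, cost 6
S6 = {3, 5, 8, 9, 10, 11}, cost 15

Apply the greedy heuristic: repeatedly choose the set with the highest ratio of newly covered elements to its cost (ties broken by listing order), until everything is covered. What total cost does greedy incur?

Pick 1: S1 adds 4 new (7, 8, 9, 10) at cost 3 (ratio 4/3).
Pick 2: S5 adds 5 new (2, 4, 5, 6, 12) at cost 6 (ratio 5/6).
Pick 3: S2 adds 2 new (3, 11) at cost 7 (ratio 2/7).
Pick 4: S3 adds 1 new (1) at cost 8 (ratio 1/8).
Greedy total cost: 3 + 6 + 7 + 8 = 24.

24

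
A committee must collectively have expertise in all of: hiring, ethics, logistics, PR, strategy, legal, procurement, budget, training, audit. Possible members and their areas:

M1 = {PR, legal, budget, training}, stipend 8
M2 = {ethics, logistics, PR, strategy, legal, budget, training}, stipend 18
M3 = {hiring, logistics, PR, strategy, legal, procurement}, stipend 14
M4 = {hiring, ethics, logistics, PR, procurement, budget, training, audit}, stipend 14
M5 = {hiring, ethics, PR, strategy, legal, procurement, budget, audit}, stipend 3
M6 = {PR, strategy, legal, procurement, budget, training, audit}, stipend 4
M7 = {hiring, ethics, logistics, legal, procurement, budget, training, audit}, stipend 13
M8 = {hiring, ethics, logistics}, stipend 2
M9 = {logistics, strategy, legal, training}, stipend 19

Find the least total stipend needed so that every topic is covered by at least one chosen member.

M6, M8 cover every topic at stipend 4 + 2 = 6.
Any cover uses at least 2 members; among all covering selections none totals below 6.
Greedy by coverage-per-stipend would pick M5, M8, M6 for 9 — worse than the optimum 6.

6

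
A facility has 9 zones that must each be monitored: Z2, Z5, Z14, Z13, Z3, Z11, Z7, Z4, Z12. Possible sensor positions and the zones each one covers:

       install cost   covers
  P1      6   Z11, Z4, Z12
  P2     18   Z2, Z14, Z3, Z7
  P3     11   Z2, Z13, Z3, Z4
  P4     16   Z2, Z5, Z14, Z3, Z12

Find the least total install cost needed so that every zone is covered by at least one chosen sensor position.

51

P1, P2, P3, P4 cover every zone at install cost 6 + 18 + 11 + 16 = 51.
Any cover uses at least 4 sensor positions; among all covering selections none totals below 51.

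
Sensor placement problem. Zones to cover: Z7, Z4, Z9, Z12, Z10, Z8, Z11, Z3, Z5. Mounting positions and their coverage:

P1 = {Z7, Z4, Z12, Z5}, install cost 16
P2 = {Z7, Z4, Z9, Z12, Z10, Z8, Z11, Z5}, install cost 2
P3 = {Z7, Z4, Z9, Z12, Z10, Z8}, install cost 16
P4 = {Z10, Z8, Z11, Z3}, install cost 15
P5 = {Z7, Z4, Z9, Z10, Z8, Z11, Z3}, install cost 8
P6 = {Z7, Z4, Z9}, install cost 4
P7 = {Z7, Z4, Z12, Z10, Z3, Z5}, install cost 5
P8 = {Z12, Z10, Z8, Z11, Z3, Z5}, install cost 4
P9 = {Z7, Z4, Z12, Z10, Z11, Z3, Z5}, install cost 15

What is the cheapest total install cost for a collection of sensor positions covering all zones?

6

P2, P8 cover every zone at install cost 2 + 4 = 6.
Any cover uses at least 2 sensor positions; among all covering selections none totals below 6.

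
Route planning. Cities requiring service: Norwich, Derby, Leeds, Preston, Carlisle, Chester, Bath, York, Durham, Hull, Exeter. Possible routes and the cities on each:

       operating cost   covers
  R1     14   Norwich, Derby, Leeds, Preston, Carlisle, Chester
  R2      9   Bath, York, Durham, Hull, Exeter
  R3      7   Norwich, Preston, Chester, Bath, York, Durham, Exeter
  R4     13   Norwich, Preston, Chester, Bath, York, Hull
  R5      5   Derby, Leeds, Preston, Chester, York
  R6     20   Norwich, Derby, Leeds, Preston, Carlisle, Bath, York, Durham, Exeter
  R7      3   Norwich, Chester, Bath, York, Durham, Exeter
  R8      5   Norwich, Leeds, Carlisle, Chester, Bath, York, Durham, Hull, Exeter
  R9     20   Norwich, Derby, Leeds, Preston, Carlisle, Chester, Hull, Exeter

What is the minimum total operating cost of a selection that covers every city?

10

R5, R8 cover every city at operating cost 5 + 5 = 10.
Any cover uses at least 2 routes; among all covering selections none totals below 10.
Greedy by coverage-per-operating cost would pick R7, R5, R8 for 13 — worse than the optimum 10.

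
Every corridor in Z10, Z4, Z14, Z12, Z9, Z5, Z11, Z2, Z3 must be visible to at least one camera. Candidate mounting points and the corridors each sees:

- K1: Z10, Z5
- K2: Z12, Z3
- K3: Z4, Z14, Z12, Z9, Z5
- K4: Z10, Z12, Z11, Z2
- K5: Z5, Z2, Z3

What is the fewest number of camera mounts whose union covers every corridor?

K2, K3, K4 together cover {Z10, Z4, Z14, Z12, Z9, Z5, Z11, Z2, Z3} — every corridor.
No 2 of the 5 camera mounts cover everything (all 10 pairs fall short), so 3 is minimum.

3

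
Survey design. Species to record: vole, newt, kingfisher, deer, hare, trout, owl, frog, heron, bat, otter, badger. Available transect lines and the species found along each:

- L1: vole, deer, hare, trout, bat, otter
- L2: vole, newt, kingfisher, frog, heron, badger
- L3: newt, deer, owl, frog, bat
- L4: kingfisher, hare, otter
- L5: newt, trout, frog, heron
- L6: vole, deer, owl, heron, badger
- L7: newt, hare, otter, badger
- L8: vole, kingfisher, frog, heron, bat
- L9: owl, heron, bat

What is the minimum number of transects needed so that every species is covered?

3

L1, L2, L3 together cover {vole, newt, kingfisher, deer, hare, trout, owl, frog, heron, bat, otter, badger} — every species.
No 2 of the 9 transects cover everything (all 36 pairs fall short), so 3 is minimum.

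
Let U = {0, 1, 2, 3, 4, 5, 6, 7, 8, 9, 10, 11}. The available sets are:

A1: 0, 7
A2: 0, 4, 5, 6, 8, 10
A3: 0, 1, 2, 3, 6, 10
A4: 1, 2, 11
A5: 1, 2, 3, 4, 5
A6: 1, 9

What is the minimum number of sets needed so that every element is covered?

5

A1, A2, A3, A4, A6 together cover {0, 1, 2, 3, 4, 5, 6, 7, 8, 9, 10, 11} — every element.
No 4 of the 6 sets cover everything (all 15 size-4 selections fall short), so 5 is minimum.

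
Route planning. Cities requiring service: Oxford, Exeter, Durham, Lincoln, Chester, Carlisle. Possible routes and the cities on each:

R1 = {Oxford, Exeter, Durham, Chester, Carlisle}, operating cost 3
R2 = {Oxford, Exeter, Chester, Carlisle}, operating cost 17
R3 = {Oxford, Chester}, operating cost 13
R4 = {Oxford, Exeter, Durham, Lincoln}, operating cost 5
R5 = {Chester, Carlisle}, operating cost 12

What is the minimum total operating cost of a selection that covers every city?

R1, R4 cover every city at operating cost 3 + 5 = 8.
Any cover uses at least 2 routes; among all covering selections none totals below 8.

8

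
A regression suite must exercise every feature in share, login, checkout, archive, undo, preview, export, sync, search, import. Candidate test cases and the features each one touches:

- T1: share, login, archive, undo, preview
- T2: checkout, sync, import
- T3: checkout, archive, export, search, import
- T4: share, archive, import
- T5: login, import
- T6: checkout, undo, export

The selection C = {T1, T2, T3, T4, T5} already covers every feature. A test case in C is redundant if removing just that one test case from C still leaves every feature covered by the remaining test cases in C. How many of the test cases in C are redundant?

2

Drop T1: undo, preview uncovered — not redundant.
Drop T2: sync uncovered — not redundant.
Drop T3: export, search uncovered — not redundant.
Drop T4: the rest still cover every feature — redundant.
Drop T5: the rest still cover every feature — redundant.
2 redundant: T4, T5.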